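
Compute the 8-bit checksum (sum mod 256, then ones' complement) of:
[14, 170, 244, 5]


Sum = 433 mod 256 = 177
Complement = 78

78


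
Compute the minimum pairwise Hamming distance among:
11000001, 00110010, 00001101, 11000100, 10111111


Comparing all pairs, minimum distance: 2
Can detect 1 errors, correct 0 errors

2


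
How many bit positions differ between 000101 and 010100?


XOR: 010001
Count of 1s: 2

2


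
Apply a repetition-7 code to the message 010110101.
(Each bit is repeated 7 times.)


Each bit -> 7 copies

000000011111110000000111111111111110000000111111100000001111111


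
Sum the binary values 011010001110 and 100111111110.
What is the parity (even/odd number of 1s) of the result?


011010001110 = 1678
100111111110 = 2558
Sum = 4236 = 1000010001100
1s count = 4

even parity (4 ones in 1000010001100)


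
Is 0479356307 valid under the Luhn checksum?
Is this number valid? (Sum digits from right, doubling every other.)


Luhn sum = 42
42 mod 10 = 2

Invalid (Luhn sum mod 10 = 2)


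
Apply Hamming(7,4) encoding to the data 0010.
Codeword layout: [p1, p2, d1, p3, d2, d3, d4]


Parity bits: p1=0, p2=1, p3=1

0101010


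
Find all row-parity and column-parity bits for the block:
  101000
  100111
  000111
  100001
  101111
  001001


Row parities: 001010
Column parities: 001111

Row P: 001010, Col P: 001111, Corner: 0


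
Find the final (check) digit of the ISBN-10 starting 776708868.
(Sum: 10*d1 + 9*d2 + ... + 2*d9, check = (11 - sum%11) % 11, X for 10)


Weighted sum: 336
336 mod 11 = 6

Check digit: 5


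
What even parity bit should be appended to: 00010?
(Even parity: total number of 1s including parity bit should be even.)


Number of 1s in data: 1
Parity bit: 1

1


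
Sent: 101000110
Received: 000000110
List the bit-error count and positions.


XOR: 101000000

2 error(s) at position(s): 0, 2


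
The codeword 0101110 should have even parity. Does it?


Number of 1s: 4

Yes, parity is correct (4 ones)


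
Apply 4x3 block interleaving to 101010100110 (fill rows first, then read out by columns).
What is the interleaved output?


Matrix:
  101
  010
  100
  110
Read columns: 101101011000

101101011000


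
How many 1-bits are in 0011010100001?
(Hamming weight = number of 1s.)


Counting 1s in 0011010100001

5


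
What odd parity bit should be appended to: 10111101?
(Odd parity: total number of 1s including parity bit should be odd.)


Number of 1s in data: 6
Parity bit: 1

1


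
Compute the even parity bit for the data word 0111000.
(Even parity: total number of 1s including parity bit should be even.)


Number of 1s in data: 3
Parity bit: 1

1


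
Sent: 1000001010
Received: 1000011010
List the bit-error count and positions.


XOR: 0000010000

1 error(s) at position(s): 5


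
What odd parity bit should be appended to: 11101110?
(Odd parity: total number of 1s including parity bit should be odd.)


Number of 1s in data: 6
Parity bit: 1

1


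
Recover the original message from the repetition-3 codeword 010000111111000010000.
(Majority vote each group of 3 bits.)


Groups: 010, 000, 111, 111, 000, 010, 000
Majority votes: 0011000

0011000


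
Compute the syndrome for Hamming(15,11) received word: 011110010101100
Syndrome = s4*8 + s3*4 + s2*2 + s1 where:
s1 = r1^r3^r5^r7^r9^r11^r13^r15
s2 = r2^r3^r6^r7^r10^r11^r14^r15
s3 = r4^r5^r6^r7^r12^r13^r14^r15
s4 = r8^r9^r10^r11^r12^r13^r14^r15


s1=1, s2=1, s3=0, s4=0

Syndrome = 3 (error at position 3)


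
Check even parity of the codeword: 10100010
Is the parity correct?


Number of 1s: 3

No, parity error (3 ones)


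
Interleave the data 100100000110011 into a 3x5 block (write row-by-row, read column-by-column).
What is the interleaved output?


Matrix:
  10010
  00001
  10011
Read columns: 101000000101011

101000000101011


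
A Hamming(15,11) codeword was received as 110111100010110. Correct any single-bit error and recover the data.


Syndrome = 11: error at position 11

Data: 01110000110 (corrected bit 11)


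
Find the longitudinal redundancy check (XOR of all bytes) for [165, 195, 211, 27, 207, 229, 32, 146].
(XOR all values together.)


XOR chain: 165 ^ 195 ^ 211 ^ 27 ^ 207 ^ 229 ^ 32 ^ 146 = 54

54


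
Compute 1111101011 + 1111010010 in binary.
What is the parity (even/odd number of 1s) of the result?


1111101011 = 1003
1111010010 = 978
Sum = 1981 = 11110111101
1s count = 9

odd parity (9 ones in 11110111101)


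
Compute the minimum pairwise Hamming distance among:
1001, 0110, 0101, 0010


Comparing all pairs, minimum distance: 1
Can detect 0 errors, correct 0 errors

1


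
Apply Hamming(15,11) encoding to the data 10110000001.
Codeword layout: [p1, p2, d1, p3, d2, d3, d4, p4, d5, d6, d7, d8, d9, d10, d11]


Parity bits: p1=1, p2=0, p3=1, p4=1

101101110000001


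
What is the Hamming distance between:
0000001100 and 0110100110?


XOR: 0110101010
Count of 1s: 5

5


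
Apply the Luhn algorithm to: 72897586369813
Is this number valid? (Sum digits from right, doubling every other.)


Luhn sum = 80
80 mod 10 = 0

Valid (Luhn sum mod 10 = 0)


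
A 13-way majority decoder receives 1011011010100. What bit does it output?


Ones: 7 out of 13
Threshold: 7

1 (7/13 voted 1)


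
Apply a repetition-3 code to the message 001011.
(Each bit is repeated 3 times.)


Each bit -> 3 copies

000000111000111111


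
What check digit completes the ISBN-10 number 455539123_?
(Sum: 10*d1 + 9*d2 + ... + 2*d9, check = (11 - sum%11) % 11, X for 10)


Weighted sum: 239
239 mod 11 = 8

Check digit: 3


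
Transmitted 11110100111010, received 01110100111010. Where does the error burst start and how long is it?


XOR: 10000000000000

Burst at position 0, length 1


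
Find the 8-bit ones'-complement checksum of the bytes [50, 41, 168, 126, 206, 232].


Sum = 823 mod 256 = 55
Complement = 200

200


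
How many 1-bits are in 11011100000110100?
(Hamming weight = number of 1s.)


Counting 1s in 11011100000110100

8


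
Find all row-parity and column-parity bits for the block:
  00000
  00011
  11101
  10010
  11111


Row parities: 00001
Column parities: 10011

Row P: 00001, Col P: 10011, Corner: 1


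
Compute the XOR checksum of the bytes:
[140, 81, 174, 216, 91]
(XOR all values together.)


XOR chain: 140 ^ 81 ^ 174 ^ 216 ^ 91 = 240

240


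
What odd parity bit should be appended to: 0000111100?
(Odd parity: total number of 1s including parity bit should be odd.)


Number of 1s in data: 4
Parity bit: 1

1


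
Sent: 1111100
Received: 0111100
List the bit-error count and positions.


XOR: 1000000

1 error(s) at position(s): 0


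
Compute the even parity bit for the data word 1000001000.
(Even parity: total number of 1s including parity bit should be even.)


Number of 1s in data: 2
Parity bit: 0

0


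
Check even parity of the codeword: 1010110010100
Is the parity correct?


Number of 1s: 6

Yes, parity is correct (6 ones)


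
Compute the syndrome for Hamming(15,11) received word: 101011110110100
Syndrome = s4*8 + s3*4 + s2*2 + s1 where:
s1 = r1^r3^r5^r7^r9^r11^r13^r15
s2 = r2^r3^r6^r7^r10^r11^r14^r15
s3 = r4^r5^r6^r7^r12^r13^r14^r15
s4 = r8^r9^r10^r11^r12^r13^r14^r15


s1=0, s2=1, s3=0, s4=0

Syndrome = 2 (error at position 2)


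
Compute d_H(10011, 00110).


XOR: 10101
Count of 1s: 3

3


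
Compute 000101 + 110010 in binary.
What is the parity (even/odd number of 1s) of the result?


000101 = 5
110010 = 50
Sum = 55 = 110111
1s count = 5

odd parity (5 ones in 110111)


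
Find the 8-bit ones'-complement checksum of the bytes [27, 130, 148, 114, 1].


Sum = 420 mod 256 = 164
Complement = 91

91


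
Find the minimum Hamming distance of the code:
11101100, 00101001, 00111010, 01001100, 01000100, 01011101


Comparing all pairs, minimum distance: 1
Can detect 0 errors, correct 0 errors

1


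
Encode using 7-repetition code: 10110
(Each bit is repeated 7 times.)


Each bit -> 7 copies

11111110000000111111111111110000000


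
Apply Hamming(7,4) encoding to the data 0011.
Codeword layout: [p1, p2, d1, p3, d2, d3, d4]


Parity bits: p1=1, p2=0, p3=0

1000011


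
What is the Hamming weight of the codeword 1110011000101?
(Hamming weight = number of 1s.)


Counting 1s in 1110011000101

7


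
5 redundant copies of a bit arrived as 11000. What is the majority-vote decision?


Ones: 2 out of 5
Threshold: 3

0 (2/5 voted 1)


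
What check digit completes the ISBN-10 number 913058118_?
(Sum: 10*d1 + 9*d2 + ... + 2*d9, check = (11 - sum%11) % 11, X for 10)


Weighted sum: 216
216 mod 11 = 7

Check digit: 4


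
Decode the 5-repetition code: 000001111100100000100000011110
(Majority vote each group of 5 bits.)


Groups: 00000, 11111, 00100, 00010, 00000, 11110
Majority votes: 010001

010001


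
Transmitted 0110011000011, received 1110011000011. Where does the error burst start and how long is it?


XOR: 1000000000000

Burst at position 0, length 1


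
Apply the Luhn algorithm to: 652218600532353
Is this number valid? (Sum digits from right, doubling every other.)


Luhn sum = 42
42 mod 10 = 2

Invalid (Luhn sum mod 10 = 2)


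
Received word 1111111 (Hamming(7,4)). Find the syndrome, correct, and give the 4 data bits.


Syndrome = 0: no error detected

Data: 1111 (no errors)


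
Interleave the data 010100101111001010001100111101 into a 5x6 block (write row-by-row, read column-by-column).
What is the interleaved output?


Matrix:
  010100
  101111
  001010
  001100
  111101
Read columns: 010011000101111110110110001001

010011000101111110110110001001


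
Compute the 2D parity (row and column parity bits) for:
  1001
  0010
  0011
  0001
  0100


Row parities: 01011
Column parities: 1101

Row P: 01011, Col P: 1101, Corner: 1


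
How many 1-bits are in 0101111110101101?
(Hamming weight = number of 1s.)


Counting 1s in 0101111110101101

11


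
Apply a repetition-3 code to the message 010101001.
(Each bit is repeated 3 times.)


Each bit -> 3 copies

000111000111000111000000111


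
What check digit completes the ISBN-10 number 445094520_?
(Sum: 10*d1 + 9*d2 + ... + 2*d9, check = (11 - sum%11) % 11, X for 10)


Weighted sum: 216
216 mod 11 = 7

Check digit: 4


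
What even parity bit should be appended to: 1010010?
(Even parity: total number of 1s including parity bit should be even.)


Number of 1s in data: 3
Parity bit: 1

1


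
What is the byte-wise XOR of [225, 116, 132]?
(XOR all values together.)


XOR chain: 225 ^ 116 ^ 132 = 17

17


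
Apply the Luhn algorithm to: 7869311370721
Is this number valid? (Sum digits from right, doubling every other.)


Luhn sum = 60
60 mod 10 = 0

Valid (Luhn sum mod 10 = 0)


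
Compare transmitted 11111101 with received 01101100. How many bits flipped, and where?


XOR: 10010001

3 error(s) at position(s): 0, 3, 7


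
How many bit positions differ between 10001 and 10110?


XOR: 00111
Count of 1s: 3

3


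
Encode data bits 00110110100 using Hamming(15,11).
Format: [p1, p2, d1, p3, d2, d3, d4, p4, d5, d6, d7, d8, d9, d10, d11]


Parity bits: p1=1, p2=0, p3=1, p4=1

100101110110100


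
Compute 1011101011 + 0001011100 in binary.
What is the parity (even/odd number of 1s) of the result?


1011101011 = 747
0001011100 = 92
Sum = 839 = 1101000111
1s count = 6

even parity (6 ones in 1101000111)


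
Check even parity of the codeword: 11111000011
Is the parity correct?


Number of 1s: 7

No, parity error (7 ones)


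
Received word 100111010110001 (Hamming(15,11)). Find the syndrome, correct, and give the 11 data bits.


Syndrome = 0: no error detected

Data: 01100110001 (no errors)


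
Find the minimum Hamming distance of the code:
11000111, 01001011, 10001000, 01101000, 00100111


Comparing all pairs, minimum distance: 3
Can detect 2 errors, correct 1 errors

3


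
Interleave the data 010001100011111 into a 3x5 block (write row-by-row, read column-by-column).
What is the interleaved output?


Matrix:
  01000
  11000
  11111
Read columns: 011111001001001

011111001001001


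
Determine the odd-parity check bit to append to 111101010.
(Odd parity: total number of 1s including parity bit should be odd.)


Number of 1s in data: 6
Parity bit: 1

1


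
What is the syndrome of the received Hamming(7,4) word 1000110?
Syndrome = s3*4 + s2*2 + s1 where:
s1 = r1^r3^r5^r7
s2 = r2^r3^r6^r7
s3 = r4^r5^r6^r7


s1=0, s2=1, s3=0

Syndrome = 2 (error at position 2)


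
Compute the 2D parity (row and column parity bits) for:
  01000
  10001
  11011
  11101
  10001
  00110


Row parities: 100000
Column parities: 01000

Row P: 100000, Col P: 01000, Corner: 1


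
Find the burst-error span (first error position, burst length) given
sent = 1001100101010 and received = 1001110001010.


XOR: 0000010100000

Burst at position 5, length 3


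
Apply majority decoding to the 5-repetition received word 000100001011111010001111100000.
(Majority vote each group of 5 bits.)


Groups: 00010, 00010, 11111, 01000, 11111, 00000
Majority votes: 001010

001010


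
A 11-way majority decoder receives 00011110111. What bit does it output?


Ones: 7 out of 11
Threshold: 6

1 (7/11 voted 1)


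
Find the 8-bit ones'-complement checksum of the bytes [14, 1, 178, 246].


Sum = 439 mod 256 = 183
Complement = 72

72


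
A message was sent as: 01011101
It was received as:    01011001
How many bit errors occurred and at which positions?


XOR: 00000100

1 error(s) at position(s): 5


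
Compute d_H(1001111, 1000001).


XOR: 0001110
Count of 1s: 3

3


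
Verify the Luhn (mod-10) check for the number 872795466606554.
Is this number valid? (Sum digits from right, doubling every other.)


Luhn sum = 59
59 mod 10 = 9

Invalid (Luhn sum mod 10 = 9)


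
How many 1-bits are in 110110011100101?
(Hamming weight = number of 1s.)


Counting 1s in 110110011100101

9


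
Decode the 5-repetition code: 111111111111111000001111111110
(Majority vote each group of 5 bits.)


Groups: 11111, 11111, 11111, 00000, 11111, 11110
Majority votes: 111011

111011


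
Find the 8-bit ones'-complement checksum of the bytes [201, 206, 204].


Sum = 611 mod 256 = 99
Complement = 156

156


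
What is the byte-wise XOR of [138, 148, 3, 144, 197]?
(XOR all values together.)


XOR chain: 138 ^ 148 ^ 3 ^ 144 ^ 197 = 72

72


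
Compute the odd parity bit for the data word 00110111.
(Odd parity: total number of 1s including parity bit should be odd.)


Number of 1s in data: 5
Parity bit: 0

0


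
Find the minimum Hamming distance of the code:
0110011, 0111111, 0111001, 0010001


Comparing all pairs, minimum distance: 2
Can detect 1 errors, correct 0 errors

2


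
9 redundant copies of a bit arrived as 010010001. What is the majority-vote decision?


Ones: 3 out of 9
Threshold: 5

0 (3/9 voted 1)


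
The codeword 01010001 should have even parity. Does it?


Number of 1s: 3

No, parity error (3 ones)


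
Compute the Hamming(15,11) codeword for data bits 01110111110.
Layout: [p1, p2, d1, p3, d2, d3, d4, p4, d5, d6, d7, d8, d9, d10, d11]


Parity bits: p1=0, p2=1, p3=0, p4=1

010011110111110


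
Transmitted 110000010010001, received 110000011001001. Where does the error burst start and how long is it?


XOR: 000000001011000

Burst at position 8, length 4


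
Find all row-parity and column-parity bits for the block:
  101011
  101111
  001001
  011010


Row parities: 0101
Column parities: 010111

Row P: 0101, Col P: 010111, Corner: 0


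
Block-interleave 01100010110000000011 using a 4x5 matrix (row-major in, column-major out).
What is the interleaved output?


Matrix:
  01100
  01011
  00000
  00011
Read columns: 00001100100001010101

00001100100001010101


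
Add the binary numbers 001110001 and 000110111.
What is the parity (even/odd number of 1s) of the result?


001110001 = 113
000110111 = 55
Sum = 168 = 10101000
1s count = 3

odd parity (3 ones in 10101000)


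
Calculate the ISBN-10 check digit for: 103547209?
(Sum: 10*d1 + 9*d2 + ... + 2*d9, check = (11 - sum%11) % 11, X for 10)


Weighted sum: 154
154 mod 11 = 0

Check digit: 0


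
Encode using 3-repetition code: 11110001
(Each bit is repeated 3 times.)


Each bit -> 3 copies

111111111111000000000111


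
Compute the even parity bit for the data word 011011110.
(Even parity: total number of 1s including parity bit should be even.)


Number of 1s in data: 6
Parity bit: 0

0


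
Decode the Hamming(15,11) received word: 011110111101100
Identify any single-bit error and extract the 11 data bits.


Syndrome = 13: error at position 13

Data: 11011101000 (corrected bit 13)


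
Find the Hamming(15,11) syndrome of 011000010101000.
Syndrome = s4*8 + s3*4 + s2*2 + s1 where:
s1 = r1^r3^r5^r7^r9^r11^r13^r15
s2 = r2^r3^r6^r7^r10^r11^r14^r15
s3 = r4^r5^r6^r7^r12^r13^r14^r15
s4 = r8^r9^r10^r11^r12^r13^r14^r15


s1=1, s2=1, s3=1, s4=1

Syndrome = 15 (error at position 15)


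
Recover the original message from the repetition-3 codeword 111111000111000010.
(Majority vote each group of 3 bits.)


Groups: 111, 111, 000, 111, 000, 010
Majority votes: 110100

110100


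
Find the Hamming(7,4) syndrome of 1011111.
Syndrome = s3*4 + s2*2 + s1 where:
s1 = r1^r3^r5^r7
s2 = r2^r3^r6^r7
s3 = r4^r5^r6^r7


s1=0, s2=1, s3=0

Syndrome = 2 (error at position 2)


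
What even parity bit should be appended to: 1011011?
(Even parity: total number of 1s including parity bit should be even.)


Number of 1s in data: 5
Parity bit: 1

1


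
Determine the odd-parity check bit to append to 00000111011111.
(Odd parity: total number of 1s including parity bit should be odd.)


Number of 1s in data: 8
Parity bit: 1

1


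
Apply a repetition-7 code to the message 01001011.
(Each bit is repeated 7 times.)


Each bit -> 7 copies

00000001111111000000000000001111111000000011111111111111


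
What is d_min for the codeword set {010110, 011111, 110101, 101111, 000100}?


Comparing all pairs, minimum distance: 2
Can detect 1 errors, correct 0 errors

2


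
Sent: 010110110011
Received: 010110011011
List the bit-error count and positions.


XOR: 000000101000

2 error(s) at position(s): 6, 8


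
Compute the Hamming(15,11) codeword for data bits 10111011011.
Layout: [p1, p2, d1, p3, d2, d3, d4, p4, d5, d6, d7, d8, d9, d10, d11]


Parity bits: p1=1, p2=0, p3=1, p4=1

101101111011011


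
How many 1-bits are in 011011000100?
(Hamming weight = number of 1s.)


Counting 1s in 011011000100

5


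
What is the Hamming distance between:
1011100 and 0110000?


XOR: 1101100
Count of 1s: 4

4


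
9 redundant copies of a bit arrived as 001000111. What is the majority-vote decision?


Ones: 4 out of 9
Threshold: 5

0 (4/9 voted 1)


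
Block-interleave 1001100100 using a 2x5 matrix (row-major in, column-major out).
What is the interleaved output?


Matrix:
  10011
  00100
Read columns: 1000011010

1000011010


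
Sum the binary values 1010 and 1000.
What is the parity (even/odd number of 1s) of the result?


1010 = 10
1000 = 8
Sum = 18 = 10010
1s count = 2

even parity (2 ones in 10010)


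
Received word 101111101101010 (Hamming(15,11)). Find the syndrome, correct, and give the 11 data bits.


Syndrome = 3: error at position 3

Data: 01111101010 (corrected bit 3)


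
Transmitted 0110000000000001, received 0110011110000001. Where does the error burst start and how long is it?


XOR: 0000011110000000

Burst at position 5, length 4


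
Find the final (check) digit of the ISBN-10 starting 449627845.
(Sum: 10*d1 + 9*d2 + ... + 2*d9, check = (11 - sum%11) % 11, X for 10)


Weighted sum: 291
291 mod 11 = 5

Check digit: 6


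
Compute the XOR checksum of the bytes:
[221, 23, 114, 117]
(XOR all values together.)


XOR chain: 221 ^ 23 ^ 114 ^ 117 = 205

205


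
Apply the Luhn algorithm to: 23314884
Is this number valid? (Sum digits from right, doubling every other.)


Luhn sum = 41
41 mod 10 = 1

Invalid (Luhn sum mod 10 = 1)


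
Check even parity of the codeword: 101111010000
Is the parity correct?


Number of 1s: 6

Yes, parity is correct (6 ones)


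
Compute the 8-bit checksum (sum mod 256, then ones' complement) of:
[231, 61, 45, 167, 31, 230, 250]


Sum = 1015 mod 256 = 247
Complement = 8

8


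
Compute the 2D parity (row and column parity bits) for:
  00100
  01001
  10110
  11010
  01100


Row parities: 10110
Column parities: 01101

Row P: 10110, Col P: 01101, Corner: 1


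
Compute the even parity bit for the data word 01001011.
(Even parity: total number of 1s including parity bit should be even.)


Number of 1s in data: 4
Parity bit: 0

0


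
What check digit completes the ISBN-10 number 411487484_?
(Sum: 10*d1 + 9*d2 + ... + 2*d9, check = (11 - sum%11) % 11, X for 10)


Weighted sum: 216
216 mod 11 = 7

Check digit: 4


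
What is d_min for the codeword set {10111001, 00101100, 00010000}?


Comparing all pairs, minimum distance: 4
Can detect 3 errors, correct 1 errors

4


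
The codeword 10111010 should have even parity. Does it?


Number of 1s: 5

No, parity error (5 ones)


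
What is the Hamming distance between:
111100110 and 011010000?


XOR: 100110110
Count of 1s: 5

5


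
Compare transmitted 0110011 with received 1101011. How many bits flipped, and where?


XOR: 1011000

3 error(s) at position(s): 0, 2, 3


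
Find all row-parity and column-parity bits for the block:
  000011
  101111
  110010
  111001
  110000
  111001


Row parities: 011000
Column parities: 101110

Row P: 011000, Col P: 101110, Corner: 0


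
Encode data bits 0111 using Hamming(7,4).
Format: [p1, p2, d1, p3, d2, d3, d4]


Parity bits: p1=0, p2=0, p3=1

0001111


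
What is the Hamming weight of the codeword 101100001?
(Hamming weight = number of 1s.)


Counting 1s in 101100001

4


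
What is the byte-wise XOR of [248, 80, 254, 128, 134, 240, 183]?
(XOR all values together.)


XOR chain: 248 ^ 80 ^ 254 ^ 128 ^ 134 ^ 240 ^ 183 = 23

23


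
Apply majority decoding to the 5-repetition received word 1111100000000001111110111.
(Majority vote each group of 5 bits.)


Groups: 11111, 00000, 00000, 11111, 10111
Majority votes: 10011

10011


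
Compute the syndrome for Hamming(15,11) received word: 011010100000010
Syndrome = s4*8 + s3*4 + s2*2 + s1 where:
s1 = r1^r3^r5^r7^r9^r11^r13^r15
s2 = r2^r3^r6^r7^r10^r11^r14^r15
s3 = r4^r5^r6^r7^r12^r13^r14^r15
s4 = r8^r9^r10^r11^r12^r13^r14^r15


s1=1, s2=0, s3=1, s4=1

Syndrome = 13 (error at position 13)


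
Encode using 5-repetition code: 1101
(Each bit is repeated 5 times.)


Each bit -> 5 copies

11111111110000011111


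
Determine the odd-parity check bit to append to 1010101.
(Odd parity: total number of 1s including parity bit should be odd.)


Number of 1s in data: 4
Parity bit: 1

1


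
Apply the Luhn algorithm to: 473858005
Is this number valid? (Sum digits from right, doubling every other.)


Luhn sum = 36
36 mod 10 = 6

Invalid (Luhn sum mod 10 = 6)


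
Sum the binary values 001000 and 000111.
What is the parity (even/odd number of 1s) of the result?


001000 = 8
000111 = 7
Sum = 15 = 1111
1s count = 4

even parity (4 ones in 1111)


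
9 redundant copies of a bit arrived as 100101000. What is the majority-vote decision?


Ones: 3 out of 9
Threshold: 5

0 (3/9 voted 1)


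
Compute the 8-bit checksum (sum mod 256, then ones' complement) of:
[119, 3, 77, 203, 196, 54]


Sum = 652 mod 256 = 140
Complement = 115

115


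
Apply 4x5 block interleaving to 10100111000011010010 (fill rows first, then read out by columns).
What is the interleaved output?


Matrix:
  10100
  11100
  00110
  10010
Read columns: 11010100111000110000

11010100111000110000


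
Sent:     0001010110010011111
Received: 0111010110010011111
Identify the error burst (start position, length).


XOR: 0110000000000000000

Burst at position 1, length 2


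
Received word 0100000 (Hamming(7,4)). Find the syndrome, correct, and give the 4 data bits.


Syndrome = 2: error at position 2

Data: 0000 (corrected bit 2)


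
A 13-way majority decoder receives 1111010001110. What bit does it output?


Ones: 8 out of 13
Threshold: 7

1 (8/13 voted 1)


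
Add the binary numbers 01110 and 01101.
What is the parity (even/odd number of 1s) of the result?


01110 = 14
01101 = 13
Sum = 27 = 11011
1s count = 4

even parity (4 ones in 11011)


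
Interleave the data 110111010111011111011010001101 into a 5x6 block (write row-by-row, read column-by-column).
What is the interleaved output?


Matrix:
  110111
  010111
  011111
  011010
  001101
Read columns: 100001111000111111011111011101

100001111000111111011111011101


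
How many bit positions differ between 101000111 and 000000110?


XOR: 101000001
Count of 1s: 3

3


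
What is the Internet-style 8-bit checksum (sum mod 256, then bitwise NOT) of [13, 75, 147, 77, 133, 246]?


Sum = 691 mod 256 = 179
Complement = 76

76


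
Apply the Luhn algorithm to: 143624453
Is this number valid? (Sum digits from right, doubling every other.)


Luhn sum = 33
33 mod 10 = 3

Invalid (Luhn sum mod 10 = 3)


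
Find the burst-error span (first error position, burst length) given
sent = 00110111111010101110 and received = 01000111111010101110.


XOR: 01110000000000000000

Burst at position 1, length 3


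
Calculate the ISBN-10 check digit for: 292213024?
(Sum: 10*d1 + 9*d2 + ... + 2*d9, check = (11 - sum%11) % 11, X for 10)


Weighted sum: 166
166 mod 11 = 1

Check digit: X


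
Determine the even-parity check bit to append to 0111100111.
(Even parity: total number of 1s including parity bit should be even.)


Number of 1s in data: 7
Parity bit: 1

1


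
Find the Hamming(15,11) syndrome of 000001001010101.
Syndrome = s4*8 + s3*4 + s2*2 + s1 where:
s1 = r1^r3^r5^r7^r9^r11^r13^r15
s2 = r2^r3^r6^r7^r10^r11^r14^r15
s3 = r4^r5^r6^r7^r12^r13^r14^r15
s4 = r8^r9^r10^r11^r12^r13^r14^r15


s1=0, s2=1, s3=1, s4=0

Syndrome = 6 (error at position 6)


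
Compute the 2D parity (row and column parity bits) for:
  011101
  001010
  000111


Row parities: 001
Column parities: 010000

Row P: 001, Col P: 010000, Corner: 1


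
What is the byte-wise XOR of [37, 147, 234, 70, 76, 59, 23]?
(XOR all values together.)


XOR chain: 37 ^ 147 ^ 234 ^ 70 ^ 76 ^ 59 ^ 23 = 122

122


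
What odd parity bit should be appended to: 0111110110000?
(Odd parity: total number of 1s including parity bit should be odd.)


Number of 1s in data: 7
Parity bit: 0

0


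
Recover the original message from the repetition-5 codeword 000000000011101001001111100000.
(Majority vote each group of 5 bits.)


Groups: 00000, 00000, 11101, 00100, 11111, 00000
Majority votes: 001010

001010


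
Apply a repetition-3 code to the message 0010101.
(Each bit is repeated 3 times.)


Each bit -> 3 copies

000000111000111000111


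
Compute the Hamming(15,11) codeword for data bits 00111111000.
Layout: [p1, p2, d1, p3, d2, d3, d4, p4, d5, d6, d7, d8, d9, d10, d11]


Parity bits: p1=1, p2=0, p3=1, p4=0

100101101111000


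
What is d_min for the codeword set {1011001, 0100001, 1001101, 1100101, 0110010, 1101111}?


Comparing all pairs, minimum distance: 2
Can detect 1 errors, correct 0 errors

2


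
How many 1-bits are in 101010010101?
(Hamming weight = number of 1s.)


Counting 1s in 101010010101

6


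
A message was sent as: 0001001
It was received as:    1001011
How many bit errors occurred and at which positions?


XOR: 1000010

2 error(s) at position(s): 0, 5


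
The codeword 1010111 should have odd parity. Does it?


Number of 1s: 5

Yes, parity is correct (5 ones)


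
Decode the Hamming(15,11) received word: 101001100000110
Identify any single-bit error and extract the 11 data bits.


Syndrome = 0: no error detected

Data: 10110000110 (no errors)


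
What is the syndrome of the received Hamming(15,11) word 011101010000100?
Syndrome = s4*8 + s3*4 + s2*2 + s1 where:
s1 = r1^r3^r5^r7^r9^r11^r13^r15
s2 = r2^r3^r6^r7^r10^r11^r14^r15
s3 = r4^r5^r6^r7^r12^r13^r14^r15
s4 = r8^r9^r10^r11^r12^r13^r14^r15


s1=0, s2=1, s3=1, s4=0

Syndrome = 6 (error at position 6)


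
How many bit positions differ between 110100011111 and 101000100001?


XOR: 011100111110
Count of 1s: 8

8


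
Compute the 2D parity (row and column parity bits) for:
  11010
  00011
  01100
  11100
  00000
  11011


Row parities: 100100
Column parities: 10010

Row P: 100100, Col P: 10010, Corner: 0


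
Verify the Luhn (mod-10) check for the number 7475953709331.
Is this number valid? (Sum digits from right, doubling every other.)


Luhn sum = 60
60 mod 10 = 0

Valid (Luhn sum mod 10 = 0)


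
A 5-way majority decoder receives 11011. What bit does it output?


Ones: 4 out of 5
Threshold: 3

1 (4/5 voted 1)


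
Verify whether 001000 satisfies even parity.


Number of 1s: 1

No, parity error (1 ones)


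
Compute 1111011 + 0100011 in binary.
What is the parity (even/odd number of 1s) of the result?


1111011 = 123
0100011 = 35
Sum = 158 = 10011110
1s count = 5

odd parity (5 ones in 10011110)


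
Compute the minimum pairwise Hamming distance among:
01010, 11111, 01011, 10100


Comparing all pairs, minimum distance: 1
Can detect 0 errors, correct 0 errors

1


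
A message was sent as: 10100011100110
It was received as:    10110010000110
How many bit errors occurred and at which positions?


XOR: 00010001100000

3 error(s) at position(s): 3, 7, 8


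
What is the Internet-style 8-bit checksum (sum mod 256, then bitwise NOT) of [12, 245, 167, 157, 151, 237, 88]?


Sum = 1057 mod 256 = 33
Complement = 222

222


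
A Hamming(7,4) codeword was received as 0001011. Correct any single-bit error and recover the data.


Syndrome = 5: error at position 5

Data: 0111 (corrected bit 5)


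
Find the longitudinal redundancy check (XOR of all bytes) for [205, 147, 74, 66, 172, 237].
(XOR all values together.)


XOR chain: 205 ^ 147 ^ 74 ^ 66 ^ 172 ^ 237 = 23

23


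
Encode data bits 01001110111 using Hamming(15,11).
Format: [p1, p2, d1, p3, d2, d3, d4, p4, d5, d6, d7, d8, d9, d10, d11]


Parity bits: p1=1, p2=0, p3=0, p4=0

100010001110111


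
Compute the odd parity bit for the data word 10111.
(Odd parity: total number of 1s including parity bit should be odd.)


Number of 1s in data: 4
Parity bit: 1

1


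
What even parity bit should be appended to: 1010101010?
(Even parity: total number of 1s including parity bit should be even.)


Number of 1s in data: 5
Parity bit: 1

1


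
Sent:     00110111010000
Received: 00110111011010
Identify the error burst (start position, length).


XOR: 00000000001010

Burst at position 10, length 3


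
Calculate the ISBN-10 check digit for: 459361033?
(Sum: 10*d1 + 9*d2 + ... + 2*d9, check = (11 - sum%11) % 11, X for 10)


Weighted sum: 234
234 mod 11 = 3

Check digit: 8


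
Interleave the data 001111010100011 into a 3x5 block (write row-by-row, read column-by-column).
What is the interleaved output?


Matrix:
  00111
  10101
  00011
Read columns: 010000110101111

010000110101111


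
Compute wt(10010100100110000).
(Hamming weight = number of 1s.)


Counting 1s in 10010100100110000

6


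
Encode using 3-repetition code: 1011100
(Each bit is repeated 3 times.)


Each bit -> 3 copies

111000111111111000000


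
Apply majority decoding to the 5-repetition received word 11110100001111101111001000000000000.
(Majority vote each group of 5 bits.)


Groups: 11110, 10000, 11111, 01111, 00100, 00000, 00000
Majority votes: 1011000

1011000


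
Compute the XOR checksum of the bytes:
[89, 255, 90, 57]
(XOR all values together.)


XOR chain: 89 ^ 255 ^ 90 ^ 57 = 197

197


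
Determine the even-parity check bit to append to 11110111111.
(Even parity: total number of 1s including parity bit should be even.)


Number of 1s in data: 10
Parity bit: 0

0


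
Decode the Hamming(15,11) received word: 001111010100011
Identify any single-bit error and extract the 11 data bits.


Syndrome = 7: error at position 7

Data: 11110100011 (corrected bit 7)


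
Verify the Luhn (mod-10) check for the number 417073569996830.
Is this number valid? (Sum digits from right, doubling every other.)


Luhn sum = 78
78 mod 10 = 8

Invalid (Luhn sum mod 10 = 8)


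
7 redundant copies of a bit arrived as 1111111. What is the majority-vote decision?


Ones: 7 out of 7
Threshold: 4

1 (7/7 voted 1)


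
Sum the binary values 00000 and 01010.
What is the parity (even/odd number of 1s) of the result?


00000 = 0
01010 = 10
Sum = 10 = 1010
1s count = 2

even parity (2 ones in 1010)


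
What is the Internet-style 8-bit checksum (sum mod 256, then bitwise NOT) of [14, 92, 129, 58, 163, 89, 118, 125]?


Sum = 788 mod 256 = 20
Complement = 235

235


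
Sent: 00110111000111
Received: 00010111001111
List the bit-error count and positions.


XOR: 00100000001000

2 error(s) at position(s): 2, 10


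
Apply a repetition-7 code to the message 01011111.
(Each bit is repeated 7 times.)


Each bit -> 7 copies

00000001111111000000011111111111111111111111111111111111


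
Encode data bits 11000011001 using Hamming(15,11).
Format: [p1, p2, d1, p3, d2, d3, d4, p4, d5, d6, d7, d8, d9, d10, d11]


Parity bits: p1=0, p2=1, p3=1, p4=1

011110010011001


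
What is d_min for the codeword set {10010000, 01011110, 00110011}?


Comparing all pairs, minimum distance: 4
Can detect 3 errors, correct 1 errors

4


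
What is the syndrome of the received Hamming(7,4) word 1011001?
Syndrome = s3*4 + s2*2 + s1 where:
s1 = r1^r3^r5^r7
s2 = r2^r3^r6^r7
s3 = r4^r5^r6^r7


s1=1, s2=0, s3=0

Syndrome = 1 (error at position 1)


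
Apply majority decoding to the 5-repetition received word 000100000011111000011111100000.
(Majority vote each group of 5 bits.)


Groups: 00010, 00000, 11111, 00001, 11111, 00000
Majority votes: 001010

001010


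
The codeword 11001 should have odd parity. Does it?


Number of 1s: 3

Yes, parity is correct (3 ones)


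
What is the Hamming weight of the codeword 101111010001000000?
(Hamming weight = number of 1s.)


Counting 1s in 101111010001000000

7


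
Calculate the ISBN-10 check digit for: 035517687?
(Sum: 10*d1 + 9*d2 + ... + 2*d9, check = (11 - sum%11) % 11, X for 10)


Weighted sum: 205
205 mod 11 = 7

Check digit: 4


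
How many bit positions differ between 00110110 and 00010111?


XOR: 00100001
Count of 1s: 2

2


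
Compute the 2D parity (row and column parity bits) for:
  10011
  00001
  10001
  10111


Row parities: 1100
Column parities: 10100

Row P: 1100, Col P: 10100, Corner: 0


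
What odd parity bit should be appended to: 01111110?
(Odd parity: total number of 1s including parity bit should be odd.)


Number of 1s in data: 6
Parity bit: 1

1


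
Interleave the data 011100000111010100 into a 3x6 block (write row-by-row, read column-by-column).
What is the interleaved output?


Matrix:
  011100
  000111
  010100
Read columns: 000101100111010010

000101100111010010


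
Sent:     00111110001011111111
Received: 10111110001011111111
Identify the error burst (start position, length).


XOR: 10000000000000000000

Burst at position 0, length 1


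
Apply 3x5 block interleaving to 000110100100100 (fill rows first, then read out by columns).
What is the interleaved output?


Matrix:
  00011
  01001
  00100
Read columns: 000010001100110

000010001100110


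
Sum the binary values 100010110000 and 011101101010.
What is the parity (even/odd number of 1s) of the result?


100010110000 = 2224
011101101010 = 1898
Sum = 4122 = 1000000011010
1s count = 4

even parity (4 ones in 1000000011010)


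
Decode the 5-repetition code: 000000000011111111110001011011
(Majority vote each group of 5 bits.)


Groups: 00000, 00000, 11111, 11111, 00010, 11011
Majority votes: 001101

001101


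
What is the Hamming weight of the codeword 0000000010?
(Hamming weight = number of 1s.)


Counting 1s in 0000000010

1


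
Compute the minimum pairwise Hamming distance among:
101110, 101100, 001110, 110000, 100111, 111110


Comparing all pairs, minimum distance: 1
Can detect 0 errors, correct 0 errors

1


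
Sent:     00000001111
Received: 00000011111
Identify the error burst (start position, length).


XOR: 00000010000

Burst at position 6, length 1


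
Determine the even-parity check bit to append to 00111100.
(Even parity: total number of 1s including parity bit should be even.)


Number of 1s in data: 4
Parity bit: 0

0


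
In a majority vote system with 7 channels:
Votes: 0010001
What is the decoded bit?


Ones: 2 out of 7
Threshold: 4

0 (2/7 voted 1)


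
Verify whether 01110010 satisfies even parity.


Number of 1s: 4

Yes, parity is correct (4 ones)


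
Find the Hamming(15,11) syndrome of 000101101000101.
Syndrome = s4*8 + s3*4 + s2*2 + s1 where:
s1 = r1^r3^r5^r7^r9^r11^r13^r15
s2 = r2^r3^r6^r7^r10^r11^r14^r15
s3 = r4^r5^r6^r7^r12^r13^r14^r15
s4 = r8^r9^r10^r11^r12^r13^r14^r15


s1=0, s2=1, s3=1, s4=1

Syndrome = 14 (error at position 14)


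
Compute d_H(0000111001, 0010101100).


XOR: 0010010101
Count of 1s: 4

4


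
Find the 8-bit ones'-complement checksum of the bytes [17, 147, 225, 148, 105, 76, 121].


Sum = 839 mod 256 = 71
Complement = 184

184


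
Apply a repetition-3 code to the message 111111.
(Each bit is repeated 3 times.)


Each bit -> 3 copies

111111111111111111


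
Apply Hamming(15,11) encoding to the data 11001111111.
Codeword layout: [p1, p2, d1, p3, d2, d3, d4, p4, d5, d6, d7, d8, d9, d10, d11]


Parity bits: p1=0, p2=1, p3=1, p4=1

011110011111111


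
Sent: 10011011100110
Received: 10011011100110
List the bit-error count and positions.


XOR: 00000000000000

0 errors (received matches sent)


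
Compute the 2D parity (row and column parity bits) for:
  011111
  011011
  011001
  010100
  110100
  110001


Row parities: 101011
Column parities: 001100

Row P: 101011, Col P: 001100, Corner: 0


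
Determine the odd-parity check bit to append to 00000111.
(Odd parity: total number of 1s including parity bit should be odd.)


Number of 1s in data: 3
Parity bit: 0

0


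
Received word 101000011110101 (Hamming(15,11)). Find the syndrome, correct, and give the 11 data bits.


Syndrome = 0: no error detected

Data: 10001110101 (no errors)


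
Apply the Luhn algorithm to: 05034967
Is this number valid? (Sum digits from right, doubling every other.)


Luhn sum = 35
35 mod 10 = 5

Invalid (Luhn sum mod 10 = 5)


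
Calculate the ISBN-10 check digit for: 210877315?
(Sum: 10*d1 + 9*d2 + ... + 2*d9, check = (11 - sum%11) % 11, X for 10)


Weighted sum: 187
187 mod 11 = 0

Check digit: 0


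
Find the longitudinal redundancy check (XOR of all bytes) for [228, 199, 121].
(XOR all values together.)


XOR chain: 228 ^ 199 ^ 121 = 90

90


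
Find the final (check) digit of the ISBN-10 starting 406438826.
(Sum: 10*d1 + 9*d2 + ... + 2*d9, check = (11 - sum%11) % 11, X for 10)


Weighted sum: 224
224 mod 11 = 4

Check digit: 7
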